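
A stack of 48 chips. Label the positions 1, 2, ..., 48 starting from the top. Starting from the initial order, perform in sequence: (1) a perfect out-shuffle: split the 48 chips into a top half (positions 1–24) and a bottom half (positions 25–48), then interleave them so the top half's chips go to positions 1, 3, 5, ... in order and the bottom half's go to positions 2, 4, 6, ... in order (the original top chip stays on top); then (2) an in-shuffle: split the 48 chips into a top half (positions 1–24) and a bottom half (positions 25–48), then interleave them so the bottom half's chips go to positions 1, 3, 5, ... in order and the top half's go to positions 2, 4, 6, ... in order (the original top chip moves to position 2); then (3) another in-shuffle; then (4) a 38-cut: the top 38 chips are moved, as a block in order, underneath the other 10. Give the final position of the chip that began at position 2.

Track the chip from position 2 forward through each operation:
  after op 1 (out-shuffle): 2 → 3
  after op 2 (in-shuffle): 3 → 6
  after op 3 (in-shuffle): 6 → 12
  after op 4 (cut 38): 12 → 22

22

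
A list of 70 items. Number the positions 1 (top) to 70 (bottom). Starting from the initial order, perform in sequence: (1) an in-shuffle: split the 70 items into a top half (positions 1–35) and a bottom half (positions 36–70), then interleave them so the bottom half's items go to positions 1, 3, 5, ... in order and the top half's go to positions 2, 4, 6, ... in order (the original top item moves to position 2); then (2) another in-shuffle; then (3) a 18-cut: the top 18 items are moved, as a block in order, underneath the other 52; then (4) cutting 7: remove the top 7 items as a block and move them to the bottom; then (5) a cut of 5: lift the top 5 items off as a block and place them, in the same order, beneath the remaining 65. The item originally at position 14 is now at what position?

26

Track the item from position 14 forward through each operation:
  after op 1 (in-shuffle): 14 → 28
  after op 2 (in-shuffle): 28 → 56
  after op 3 (cut 18): 56 → 38
  after op 4 (cut 7): 38 → 31
  after op 5 (cut 5): 31 → 26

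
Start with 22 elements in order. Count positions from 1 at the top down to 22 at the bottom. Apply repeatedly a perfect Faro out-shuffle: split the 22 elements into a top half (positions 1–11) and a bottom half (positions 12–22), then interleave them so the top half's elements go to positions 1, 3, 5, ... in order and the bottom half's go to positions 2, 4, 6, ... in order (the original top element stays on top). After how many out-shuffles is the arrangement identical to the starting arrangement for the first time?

6

The out-shuffle permutes the 22 positions with cycle lengths [1, 1, 2, 3, 3, 6, 6].
Every element is home exactly when every cycle has completed a whole number of laps, i.e. after lcm(1, 2, 3, 6) = 6 out-shuffles.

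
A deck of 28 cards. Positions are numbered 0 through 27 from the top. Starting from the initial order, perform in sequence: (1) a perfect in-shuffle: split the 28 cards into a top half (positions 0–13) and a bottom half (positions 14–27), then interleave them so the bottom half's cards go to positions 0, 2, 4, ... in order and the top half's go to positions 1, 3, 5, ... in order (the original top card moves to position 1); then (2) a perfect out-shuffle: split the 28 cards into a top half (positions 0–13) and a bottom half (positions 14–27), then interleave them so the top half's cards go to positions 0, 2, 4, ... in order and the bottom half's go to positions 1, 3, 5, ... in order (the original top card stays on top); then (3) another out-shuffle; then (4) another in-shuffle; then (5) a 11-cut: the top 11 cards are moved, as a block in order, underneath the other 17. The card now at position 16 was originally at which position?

Undo the operations in reverse order, starting from position 16:
  undo op 5 (cut 11): 16 ← 27
  undo op 4 (in-shuffle, from top half): 27 ← 13
  undo op 3 (out-shuffle, from bottom half): 13 ← 20
  undo op 2 (out-shuffle, from top half): 20 ← 10
  undo op 1 (in-shuffle, from bottom half): 10 ← 19
So the card at position 16 came from original position 19.

19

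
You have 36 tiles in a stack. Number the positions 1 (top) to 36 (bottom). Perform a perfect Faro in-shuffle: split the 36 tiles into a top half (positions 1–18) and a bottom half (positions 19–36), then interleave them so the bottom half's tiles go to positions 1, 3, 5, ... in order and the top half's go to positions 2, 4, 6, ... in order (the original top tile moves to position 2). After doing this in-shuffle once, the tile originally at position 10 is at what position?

20

Track the tile's position through each in-shuffle:
10 → 20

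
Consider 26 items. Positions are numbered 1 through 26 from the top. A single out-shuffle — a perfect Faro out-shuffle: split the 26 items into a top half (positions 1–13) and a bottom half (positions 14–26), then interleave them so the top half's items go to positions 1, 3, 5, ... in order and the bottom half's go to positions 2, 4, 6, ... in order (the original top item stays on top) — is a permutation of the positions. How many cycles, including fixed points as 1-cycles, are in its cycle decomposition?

4

Trace each unvisited position around until it returns:
(1) (2 3 5 9 17 8 ... len 20) (6 11 21 16) (26)
4 cycles in total.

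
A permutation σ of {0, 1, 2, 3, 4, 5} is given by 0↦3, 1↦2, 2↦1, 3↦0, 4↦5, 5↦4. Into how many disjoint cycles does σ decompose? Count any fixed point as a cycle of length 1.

Cycle decomposition: (0 3) (1 2) (4 5).
3 cycles.

3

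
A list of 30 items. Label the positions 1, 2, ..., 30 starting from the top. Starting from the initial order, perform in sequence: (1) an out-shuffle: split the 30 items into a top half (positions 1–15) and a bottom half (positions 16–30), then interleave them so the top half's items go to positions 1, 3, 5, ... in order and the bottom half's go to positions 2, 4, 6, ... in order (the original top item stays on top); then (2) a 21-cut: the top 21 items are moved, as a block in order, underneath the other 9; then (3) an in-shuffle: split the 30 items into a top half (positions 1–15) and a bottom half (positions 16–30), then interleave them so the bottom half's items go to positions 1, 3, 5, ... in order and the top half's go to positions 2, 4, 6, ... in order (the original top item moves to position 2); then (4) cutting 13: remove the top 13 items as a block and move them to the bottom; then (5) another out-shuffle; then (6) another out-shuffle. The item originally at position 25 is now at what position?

24

Track the item from position 25 forward through each operation:
  after op 1 (out-shuffle): 25 → 20
  after op 2 (cut 21): 20 → 29
  after op 3 (in-shuffle): 29 → 27
  after op 4 (cut 13): 27 → 14
  after op 5 (out-shuffle): 14 → 27
  after op 6 (out-shuffle): 27 → 24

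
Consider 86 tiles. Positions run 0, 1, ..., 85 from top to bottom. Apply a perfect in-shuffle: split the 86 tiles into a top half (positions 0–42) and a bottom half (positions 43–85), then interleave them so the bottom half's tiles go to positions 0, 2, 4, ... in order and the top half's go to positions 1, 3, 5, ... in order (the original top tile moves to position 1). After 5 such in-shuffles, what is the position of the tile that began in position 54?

19

Track the tile's position through each in-shuffle:
54 → 22 → 45 → 4 → 9 → 19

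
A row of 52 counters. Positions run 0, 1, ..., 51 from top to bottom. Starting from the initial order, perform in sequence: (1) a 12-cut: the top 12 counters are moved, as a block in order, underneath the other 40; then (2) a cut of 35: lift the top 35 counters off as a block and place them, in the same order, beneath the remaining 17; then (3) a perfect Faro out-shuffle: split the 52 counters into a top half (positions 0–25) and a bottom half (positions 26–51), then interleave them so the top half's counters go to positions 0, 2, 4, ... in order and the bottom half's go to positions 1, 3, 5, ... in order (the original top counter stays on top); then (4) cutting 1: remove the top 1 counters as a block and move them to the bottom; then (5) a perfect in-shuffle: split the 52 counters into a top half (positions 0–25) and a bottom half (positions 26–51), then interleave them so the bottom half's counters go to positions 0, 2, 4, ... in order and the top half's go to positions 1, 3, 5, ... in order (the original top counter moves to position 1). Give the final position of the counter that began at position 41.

28

Track the counter from position 41 forward through each operation:
  after op 1 (cut 12): 41 → 29
  after op 2 (cut 35): 29 → 46
  after op 3 (out-shuffle): 46 → 41
  after op 4 (cut 1): 41 → 40
  after op 5 (in-shuffle): 40 → 28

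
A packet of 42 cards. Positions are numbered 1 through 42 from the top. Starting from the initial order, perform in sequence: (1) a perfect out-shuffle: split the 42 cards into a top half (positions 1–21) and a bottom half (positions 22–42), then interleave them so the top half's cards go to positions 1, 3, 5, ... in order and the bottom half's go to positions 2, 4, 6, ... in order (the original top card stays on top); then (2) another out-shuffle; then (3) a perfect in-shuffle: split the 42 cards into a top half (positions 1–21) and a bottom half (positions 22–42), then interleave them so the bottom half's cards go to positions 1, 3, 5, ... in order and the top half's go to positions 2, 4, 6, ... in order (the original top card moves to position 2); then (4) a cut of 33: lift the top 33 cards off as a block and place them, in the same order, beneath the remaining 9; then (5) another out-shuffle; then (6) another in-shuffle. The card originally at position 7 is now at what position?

19

Track the card from position 7 forward through each operation:
  after op 1 (out-shuffle): 7 → 13
  after op 2 (out-shuffle): 13 → 25
  after op 3 (in-shuffle): 25 → 7
  after op 4 (cut 33): 7 → 16
  after op 5 (out-shuffle): 16 → 31
  after op 6 (in-shuffle): 31 → 19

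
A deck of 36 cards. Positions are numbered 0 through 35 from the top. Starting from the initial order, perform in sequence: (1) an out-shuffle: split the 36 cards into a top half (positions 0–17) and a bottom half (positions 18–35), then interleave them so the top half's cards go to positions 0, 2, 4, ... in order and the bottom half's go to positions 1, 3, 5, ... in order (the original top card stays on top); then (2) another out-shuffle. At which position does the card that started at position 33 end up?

Track the card from position 33 forward through each operation:
  after op 1 (out-shuffle): 33 → 31
  after op 2 (out-shuffle): 31 → 27

27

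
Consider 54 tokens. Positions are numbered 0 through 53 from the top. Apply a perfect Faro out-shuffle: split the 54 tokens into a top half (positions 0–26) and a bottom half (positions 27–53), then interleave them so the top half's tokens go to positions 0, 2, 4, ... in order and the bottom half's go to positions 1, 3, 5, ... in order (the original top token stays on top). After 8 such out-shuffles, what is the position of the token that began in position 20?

Track the token's position through each out-shuffle:
20 → 40 → 27 → 1 → 2 → 4 → 8 → 16 → 32

32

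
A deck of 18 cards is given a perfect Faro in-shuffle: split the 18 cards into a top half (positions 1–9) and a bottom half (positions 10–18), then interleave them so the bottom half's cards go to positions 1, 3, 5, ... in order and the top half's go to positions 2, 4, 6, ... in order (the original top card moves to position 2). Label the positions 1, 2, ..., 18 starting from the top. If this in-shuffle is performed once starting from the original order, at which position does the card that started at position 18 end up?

Track the card's position through each in-shuffle:
18 → 17

17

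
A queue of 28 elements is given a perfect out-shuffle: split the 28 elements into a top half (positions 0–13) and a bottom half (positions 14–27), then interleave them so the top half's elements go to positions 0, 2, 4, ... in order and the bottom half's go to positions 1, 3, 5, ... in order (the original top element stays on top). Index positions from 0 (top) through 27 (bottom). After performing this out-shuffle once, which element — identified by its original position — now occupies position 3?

Work backwards from position 3, undoing one out-shuffle at a time:
3 ← 15
So the element now at position 3 started at position 15.

15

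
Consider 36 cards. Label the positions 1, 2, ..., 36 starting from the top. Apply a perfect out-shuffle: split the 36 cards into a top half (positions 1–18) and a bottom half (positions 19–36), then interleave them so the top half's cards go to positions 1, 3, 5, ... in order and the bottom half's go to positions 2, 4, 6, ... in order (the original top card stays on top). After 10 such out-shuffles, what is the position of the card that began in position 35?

27

Track the card's position through each out-shuffle:
35 → 34 → 32 → 28 → 20 → 4 → 7 → 13 → 25 → 14 → 27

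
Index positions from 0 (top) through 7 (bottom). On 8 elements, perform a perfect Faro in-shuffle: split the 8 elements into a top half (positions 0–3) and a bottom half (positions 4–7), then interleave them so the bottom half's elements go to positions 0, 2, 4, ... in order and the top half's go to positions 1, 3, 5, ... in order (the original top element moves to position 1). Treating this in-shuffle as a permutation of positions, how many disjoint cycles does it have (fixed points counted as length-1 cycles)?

2

Trace each unvisited position around until it returns:
(0 1 3 7 6 4) (2 5)
2 cycles in total.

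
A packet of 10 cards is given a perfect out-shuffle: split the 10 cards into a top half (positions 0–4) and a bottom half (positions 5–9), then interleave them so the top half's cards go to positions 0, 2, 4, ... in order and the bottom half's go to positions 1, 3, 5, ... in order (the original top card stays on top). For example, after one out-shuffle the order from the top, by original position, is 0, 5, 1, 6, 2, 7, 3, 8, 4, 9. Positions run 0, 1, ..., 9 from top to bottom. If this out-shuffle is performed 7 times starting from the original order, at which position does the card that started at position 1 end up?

Track the card's position through each out-shuffle:
1 → 2 → 4 → 8 → 7 → 5 → 1 → 2

2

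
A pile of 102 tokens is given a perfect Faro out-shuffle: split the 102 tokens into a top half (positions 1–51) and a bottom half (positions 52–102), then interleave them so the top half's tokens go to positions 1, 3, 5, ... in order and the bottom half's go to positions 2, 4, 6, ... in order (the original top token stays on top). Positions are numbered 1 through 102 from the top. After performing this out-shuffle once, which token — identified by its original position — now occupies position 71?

36

Work backwards from position 71, undoing one out-shuffle at a time:
71 ← 36
So the token now at position 71 started at position 36.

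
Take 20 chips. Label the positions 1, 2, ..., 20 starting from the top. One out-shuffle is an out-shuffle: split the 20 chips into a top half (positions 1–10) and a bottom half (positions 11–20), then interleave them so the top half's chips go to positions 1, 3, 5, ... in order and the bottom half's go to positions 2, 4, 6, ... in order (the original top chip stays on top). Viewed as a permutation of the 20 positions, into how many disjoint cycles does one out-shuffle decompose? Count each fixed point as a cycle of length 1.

Trace each unvisited position around until it returns:
(1) (2 3 5 9 17 14 ... len 18) (20)
3 cycles in total.

3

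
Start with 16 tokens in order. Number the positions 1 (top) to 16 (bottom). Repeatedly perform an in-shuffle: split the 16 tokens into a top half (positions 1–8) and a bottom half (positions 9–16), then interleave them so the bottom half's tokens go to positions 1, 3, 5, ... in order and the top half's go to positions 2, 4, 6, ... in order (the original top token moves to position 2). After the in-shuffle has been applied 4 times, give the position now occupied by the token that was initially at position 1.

Track the token's position through each in-shuffle:
1 → 2 → 4 → 8 → 16

16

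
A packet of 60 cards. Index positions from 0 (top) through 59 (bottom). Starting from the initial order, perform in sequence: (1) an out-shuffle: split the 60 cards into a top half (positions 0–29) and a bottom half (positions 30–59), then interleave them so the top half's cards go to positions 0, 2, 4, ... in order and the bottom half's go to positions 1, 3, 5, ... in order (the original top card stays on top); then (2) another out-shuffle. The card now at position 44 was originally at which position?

11

Undo the operations in reverse order, starting from position 44:
  undo op 2 (out-shuffle, from top half): 44 ← 22
  undo op 1 (out-shuffle, from top half): 22 ← 11
So the card at position 44 came from original position 11.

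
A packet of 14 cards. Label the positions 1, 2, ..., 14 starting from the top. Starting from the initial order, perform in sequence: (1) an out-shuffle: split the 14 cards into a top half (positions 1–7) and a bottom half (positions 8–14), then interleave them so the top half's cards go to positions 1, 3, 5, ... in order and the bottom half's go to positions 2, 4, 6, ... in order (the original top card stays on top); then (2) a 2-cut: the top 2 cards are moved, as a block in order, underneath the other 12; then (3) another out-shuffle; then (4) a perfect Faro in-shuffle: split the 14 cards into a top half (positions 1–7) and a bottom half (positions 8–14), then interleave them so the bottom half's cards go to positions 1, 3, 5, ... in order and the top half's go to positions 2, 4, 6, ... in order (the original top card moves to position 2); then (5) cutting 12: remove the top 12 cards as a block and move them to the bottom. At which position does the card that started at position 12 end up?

Track the card from position 12 forward through each operation:
  after op 1 (out-shuffle): 12 → 10
  after op 2 (cut 2): 10 → 8
  after op 3 (out-shuffle): 8 → 2
  after op 4 (in-shuffle): 2 → 4
  after op 5 (cut 12): 4 → 6

6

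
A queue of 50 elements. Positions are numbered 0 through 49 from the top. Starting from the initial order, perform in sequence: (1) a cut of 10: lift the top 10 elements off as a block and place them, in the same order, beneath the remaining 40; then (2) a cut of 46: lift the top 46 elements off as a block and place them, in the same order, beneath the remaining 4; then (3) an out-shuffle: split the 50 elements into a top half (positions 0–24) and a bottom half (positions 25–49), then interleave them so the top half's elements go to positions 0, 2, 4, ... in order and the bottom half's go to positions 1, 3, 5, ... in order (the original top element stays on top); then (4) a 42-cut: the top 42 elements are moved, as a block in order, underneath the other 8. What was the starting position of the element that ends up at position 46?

25

Undo the operations in reverse order, starting from position 46:
  undo op 4 (cut 42): 46 ← 38
  undo op 3 (out-shuffle, from top half): 38 ← 19
  undo op 2 (cut 46): 19 ← 15
  undo op 1 (cut 10): 15 ← 25
So the element at position 46 came from original position 25.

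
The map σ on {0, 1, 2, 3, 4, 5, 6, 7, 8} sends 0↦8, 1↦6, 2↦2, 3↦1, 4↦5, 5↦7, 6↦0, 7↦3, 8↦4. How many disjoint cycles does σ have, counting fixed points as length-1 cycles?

Cycle decomposition: (0 8 4 5 7 3 1 6) (2).
2 cycles.

2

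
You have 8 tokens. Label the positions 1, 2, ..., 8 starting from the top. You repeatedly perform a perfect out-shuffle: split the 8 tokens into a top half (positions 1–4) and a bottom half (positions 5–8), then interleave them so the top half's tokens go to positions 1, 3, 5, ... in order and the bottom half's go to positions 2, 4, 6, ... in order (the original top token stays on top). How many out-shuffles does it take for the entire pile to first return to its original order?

3

The out-shuffle permutes the 8 positions with cycle lengths [1, 1, 3, 3].
Every token is home exactly when every cycle has completed a whole number of laps, i.e. after lcm(1, 3) = 3 out-shuffles.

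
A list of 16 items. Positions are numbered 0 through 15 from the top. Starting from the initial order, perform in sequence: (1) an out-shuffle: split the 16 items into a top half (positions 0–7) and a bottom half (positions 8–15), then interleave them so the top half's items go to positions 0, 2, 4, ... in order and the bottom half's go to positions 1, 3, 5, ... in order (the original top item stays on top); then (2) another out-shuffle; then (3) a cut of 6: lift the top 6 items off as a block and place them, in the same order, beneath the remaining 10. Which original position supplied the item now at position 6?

Undo the operations in reverse order, starting from position 6:
  undo op 3 (cut 6): 6 ← 12
  undo op 2 (out-shuffle, from top half): 12 ← 6
  undo op 1 (out-shuffle, from top half): 6 ← 3
So the item at position 6 came from original position 3.

3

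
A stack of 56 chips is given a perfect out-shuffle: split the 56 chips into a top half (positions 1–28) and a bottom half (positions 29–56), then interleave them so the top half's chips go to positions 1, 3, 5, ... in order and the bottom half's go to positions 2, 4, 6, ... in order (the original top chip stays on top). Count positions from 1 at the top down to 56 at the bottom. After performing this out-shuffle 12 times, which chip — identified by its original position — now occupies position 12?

12

Work backwards from position 12, undoing one out-shuffle at a time:
12 ← 34 ← 45 ← 23 ← 12 ← 34 ← 45 ← 23 ← 12 ← 34 ← 45 ← 23 ← 12
So the chip now at position 12 started at position 12.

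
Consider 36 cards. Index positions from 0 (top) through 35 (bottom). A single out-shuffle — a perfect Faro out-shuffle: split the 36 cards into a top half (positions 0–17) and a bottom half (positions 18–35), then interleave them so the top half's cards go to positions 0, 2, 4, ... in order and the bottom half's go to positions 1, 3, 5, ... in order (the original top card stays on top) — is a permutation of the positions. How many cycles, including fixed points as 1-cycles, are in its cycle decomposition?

Trace each unvisited position around until it returns:
(0) (1 2 4 8 16 32 ... len 12) (3 6 12 24 13 26 ... len 12) (5 10 20) (7 14 28 21) (15 30 25) (35)
7 cycles in total.

7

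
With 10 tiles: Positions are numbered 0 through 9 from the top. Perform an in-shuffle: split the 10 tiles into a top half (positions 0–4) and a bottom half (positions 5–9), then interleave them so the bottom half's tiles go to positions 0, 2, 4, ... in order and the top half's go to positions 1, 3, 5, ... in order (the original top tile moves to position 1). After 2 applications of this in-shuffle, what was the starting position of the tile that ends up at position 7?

1

Work backwards from position 7, undoing one in-shuffle at a time:
7 ← 3 ← 1
So the tile now at position 7 started at position 1.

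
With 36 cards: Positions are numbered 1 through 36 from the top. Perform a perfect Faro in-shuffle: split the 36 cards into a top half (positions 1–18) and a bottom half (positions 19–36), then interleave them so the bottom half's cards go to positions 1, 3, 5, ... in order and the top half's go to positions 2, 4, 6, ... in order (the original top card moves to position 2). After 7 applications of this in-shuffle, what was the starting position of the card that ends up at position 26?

32

Work backwards from position 26, undoing one in-shuffle at a time:
26 ← 13 ← 25 ← 31 ← 34 ← 17 ← 27 ← 32
So the card now at position 26 started at position 32.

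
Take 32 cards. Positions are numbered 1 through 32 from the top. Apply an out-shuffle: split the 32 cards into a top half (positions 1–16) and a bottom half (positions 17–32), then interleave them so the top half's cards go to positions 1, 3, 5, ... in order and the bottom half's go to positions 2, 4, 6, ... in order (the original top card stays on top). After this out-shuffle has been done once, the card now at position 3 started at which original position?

2

Work backwards from position 3, undoing one out-shuffle at a time:
3 ← 2
So the card now at position 3 started at position 2.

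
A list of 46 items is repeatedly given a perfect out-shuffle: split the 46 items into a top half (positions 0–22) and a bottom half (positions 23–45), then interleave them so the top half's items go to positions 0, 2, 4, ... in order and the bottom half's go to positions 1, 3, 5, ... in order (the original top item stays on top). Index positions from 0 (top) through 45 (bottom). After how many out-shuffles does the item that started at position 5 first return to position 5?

6

Follow position 5 under repeated out-shuffles:
5 → 10 → 20 → 40 → 35 → 25 → 5
It first returns after 6 out-shuffles.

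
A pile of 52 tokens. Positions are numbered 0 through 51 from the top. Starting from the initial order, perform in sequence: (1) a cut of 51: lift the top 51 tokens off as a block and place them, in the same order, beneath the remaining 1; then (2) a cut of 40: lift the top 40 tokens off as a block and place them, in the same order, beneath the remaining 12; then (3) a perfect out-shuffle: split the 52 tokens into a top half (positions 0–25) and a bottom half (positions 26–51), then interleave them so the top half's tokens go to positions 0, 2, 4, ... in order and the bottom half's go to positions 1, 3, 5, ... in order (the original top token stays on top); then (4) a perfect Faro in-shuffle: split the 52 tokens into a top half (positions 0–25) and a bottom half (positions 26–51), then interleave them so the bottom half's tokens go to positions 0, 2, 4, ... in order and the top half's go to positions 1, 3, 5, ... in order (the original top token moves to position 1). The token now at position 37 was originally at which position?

Undo the operations in reverse order, starting from position 37:
  undo op 4 (in-shuffle, from top half): 37 ← 18
  undo op 3 (out-shuffle, from top half): 18 ← 9
  undo op 2 (cut 40): 9 ← 49
  undo op 1 (cut 51): 49 ← 48
So the token at position 37 came from original position 48.

48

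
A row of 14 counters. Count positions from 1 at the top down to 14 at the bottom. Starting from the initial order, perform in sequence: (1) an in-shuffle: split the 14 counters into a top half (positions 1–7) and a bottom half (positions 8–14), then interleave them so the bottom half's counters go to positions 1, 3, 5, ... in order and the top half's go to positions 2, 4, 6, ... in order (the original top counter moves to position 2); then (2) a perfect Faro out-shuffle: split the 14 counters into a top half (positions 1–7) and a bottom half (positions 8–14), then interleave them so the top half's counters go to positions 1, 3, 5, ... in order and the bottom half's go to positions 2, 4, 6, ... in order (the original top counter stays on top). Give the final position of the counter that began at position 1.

Track the counter from position 1 forward through each operation:
  after op 1 (in-shuffle): 1 → 2
  after op 2 (out-shuffle): 2 → 3

3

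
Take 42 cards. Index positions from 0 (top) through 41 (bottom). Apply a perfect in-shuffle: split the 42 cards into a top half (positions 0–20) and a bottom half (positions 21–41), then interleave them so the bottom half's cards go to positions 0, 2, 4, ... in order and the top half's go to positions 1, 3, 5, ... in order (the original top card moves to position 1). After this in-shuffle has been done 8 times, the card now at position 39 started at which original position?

Work backwards from position 39, undoing one in-shuffle at a time:
39 ← 19 ← 9 ← 4 ← 23 ← 11 ← 5 ← 2 ← 22
So the card now at position 39 started at position 22.

22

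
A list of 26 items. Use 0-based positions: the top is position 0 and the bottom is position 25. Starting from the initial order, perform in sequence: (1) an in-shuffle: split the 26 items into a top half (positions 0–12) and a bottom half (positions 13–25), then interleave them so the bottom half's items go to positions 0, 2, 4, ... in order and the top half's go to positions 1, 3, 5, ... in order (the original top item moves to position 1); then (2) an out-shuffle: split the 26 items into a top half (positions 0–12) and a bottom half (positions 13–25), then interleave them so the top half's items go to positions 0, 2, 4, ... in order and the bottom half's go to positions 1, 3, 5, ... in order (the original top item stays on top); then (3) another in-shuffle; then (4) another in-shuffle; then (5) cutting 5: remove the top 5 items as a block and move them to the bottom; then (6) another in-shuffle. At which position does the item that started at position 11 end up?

Track the item from position 11 forward through each operation:
  after op 1 (in-shuffle): 11 → 23
  after op 2 (out-shuffle): 23 → 21
  after op 3 (in-shuffle): 21 → 16
  after op 4 (in-shuffle): 16 → 6
  after op 5 (cut 5): 6 → 1
  after op 6 (in-shuffle): 1 → 3

3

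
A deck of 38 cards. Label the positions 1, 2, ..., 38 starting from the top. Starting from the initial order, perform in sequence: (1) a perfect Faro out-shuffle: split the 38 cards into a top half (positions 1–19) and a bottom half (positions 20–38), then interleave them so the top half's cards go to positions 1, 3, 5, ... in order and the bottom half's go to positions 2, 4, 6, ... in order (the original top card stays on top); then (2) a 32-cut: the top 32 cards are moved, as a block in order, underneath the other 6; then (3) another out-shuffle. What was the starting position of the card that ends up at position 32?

15

Undo the operations in reverse order, starting from position 32:
  undo op 3 (out-shuffle, from bottom half): 32 ← 35
  undo op 2 (cut 32): 35 ← 29
  undo op 1 (out-shuffle, from top half): 29 ← 15
So the card at position 32 came from original position 15.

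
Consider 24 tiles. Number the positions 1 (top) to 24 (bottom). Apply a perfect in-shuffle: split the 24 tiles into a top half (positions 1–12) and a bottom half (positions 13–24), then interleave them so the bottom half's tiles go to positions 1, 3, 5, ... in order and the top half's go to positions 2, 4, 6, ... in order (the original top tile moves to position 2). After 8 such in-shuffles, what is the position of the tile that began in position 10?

Track the tile's position through each in-shuffle:
10 → 20 → 15 → 5 → 10 → 20 → 15 → 5 → 10

10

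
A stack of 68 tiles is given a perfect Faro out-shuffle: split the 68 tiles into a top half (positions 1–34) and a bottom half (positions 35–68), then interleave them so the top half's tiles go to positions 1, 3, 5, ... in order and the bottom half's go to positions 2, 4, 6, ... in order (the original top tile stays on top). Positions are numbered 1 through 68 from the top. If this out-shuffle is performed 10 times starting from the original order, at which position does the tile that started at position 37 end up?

Track the tile's position through each out-shuffle:
37 → 6 → 11 → 21 → 41 → 14 → 27 → 53 → 38 → 8 → 15

15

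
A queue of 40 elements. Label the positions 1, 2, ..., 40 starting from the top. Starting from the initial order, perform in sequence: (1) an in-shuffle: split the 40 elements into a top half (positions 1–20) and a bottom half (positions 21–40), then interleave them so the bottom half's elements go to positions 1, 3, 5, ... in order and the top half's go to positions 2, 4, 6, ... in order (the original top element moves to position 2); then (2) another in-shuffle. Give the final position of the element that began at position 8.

Track the element from position 8 forward through each operation:
  after op 1 (in-shuffle): 8 → 16
  after op 2 (in-shuffle): 16 → 32

32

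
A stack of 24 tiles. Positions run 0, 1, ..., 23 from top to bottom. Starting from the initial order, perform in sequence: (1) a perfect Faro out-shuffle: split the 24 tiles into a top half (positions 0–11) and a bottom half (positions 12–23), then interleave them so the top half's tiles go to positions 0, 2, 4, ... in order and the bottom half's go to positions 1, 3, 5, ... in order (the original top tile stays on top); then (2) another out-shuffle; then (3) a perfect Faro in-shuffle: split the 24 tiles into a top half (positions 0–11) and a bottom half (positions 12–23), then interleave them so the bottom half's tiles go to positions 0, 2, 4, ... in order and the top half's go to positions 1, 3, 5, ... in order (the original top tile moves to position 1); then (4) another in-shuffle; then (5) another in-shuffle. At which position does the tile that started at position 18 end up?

Track the tile from position 18 forward through each operation:
  after op 1 (out-shuffle): 18 → 13
  after op 2 (out-shuffle): 13 → 3
  after op 3 (in-shuffle): 3 → 7
  after op 4 (in-shuffle): 7 → 15
  after op 5 (in-shuffle): 15 → 6

6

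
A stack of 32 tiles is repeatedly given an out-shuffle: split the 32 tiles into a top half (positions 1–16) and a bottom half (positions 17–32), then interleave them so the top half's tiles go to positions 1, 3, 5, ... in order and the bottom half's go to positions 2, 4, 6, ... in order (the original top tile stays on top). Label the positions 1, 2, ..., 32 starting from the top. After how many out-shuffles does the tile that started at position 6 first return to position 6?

Follow position 6 under repeated out-shuffles:
6 → 11 → 21 → 10 → 19 → 6
It first returns after 5 out-shuffles.

5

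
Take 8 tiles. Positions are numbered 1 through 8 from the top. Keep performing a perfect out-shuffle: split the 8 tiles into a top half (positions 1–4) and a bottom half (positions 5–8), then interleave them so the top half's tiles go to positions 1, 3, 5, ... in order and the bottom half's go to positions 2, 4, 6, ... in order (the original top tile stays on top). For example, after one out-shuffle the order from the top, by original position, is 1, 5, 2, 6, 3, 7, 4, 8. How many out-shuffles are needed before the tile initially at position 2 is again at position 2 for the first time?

3

Follow position 2 under repeated out-shuffles:
2 → 3 → 5 → 2
It first returns after 3 out-shuffles.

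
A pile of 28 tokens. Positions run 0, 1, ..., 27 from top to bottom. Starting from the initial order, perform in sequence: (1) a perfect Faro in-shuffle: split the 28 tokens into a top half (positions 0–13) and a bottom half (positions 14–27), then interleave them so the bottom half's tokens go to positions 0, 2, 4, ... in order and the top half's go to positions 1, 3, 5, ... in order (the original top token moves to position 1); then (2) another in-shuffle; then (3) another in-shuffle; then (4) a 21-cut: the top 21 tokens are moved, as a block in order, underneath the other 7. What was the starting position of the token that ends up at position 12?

Undo the operations in reverse order, starting from position 12:
  undo op 4 (cut 21): 12 ← 5
  undo op 3 (in-shuffle, from top half): 5 ← 2
  undo op 2 (in-shuffle, from bottom half): 2 ← 15
  undo op 1 (in-shuffle, from top half): 15 ← 7
So the token at position 12 came from original position 7.

7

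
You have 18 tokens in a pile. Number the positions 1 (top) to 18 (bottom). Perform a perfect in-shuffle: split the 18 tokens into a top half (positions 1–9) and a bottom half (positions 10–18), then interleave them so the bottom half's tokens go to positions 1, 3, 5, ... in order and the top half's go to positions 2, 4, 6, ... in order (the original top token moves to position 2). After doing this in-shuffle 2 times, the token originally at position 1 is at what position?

4

Track the token's position through each in-shuffle:
1 → 2 → 4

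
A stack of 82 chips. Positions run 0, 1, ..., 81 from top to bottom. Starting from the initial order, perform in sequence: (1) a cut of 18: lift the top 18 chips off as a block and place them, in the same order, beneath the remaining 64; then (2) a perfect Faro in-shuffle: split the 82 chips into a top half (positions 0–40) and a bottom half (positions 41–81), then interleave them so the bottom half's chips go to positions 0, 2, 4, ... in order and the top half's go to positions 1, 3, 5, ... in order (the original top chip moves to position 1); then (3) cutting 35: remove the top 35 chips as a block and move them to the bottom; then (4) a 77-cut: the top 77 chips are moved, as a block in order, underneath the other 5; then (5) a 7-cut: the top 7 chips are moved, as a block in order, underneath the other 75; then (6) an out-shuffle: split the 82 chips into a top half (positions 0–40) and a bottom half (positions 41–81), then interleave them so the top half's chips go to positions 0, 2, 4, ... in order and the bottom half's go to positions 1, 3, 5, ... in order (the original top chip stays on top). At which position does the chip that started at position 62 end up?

Track the chip from position 62 forward through each operation:
  after op 1 (cut 18): 62 → 44
  after op 2 (in-shuffle): 44 → 6
  after op 3 (cut 35): 6 → 53
  after op 4 (cut 77): 53 → 58
  after op 5 (cut 7): 58 → 51
  after op 6 (out-shuffle): 51 → 21

21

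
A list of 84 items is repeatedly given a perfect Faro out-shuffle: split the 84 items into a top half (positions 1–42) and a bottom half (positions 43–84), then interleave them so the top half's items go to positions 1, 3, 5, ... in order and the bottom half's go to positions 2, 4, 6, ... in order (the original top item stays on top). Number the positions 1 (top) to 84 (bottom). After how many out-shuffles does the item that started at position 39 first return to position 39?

Follow position 39 under repeated out-shuffles:
39 → 77 → 70 → 56 → 28 → 55 → 26 → 51 → ... → 39 (length 82)
It first returns after 82 out-shuffles.

82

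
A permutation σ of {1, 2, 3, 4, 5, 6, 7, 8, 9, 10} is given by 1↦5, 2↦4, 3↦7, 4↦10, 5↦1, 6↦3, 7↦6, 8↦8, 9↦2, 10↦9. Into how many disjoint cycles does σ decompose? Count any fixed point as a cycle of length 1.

Cycle decomposition: (1 5) (2 4 10 9) (3 7 6) (8).
4 cycles.

4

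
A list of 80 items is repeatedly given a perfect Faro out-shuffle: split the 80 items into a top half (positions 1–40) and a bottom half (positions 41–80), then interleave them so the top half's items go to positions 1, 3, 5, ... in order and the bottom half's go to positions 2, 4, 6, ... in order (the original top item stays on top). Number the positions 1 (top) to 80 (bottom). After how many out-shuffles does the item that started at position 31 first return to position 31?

39

Follow position 31 under repeated out-shuffles:
31 → 61 → 42 → 4 → 7 → 13 → 25 → 49 → ... → 31 (length 39)
It first returns after 39 out-shuffles.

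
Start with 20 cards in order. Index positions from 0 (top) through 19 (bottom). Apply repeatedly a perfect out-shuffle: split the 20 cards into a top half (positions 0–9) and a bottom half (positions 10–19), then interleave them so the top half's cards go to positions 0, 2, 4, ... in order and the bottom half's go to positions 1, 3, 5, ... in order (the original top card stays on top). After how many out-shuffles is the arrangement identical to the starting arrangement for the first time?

The out-shuffle permutes the 20 positions with cycle lengths [1, 1, 18].
Every card is home exactly when every cycle has completed a whole number of laps, i.e. after lcm(1, 18) = 18 out-shuffles.

18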